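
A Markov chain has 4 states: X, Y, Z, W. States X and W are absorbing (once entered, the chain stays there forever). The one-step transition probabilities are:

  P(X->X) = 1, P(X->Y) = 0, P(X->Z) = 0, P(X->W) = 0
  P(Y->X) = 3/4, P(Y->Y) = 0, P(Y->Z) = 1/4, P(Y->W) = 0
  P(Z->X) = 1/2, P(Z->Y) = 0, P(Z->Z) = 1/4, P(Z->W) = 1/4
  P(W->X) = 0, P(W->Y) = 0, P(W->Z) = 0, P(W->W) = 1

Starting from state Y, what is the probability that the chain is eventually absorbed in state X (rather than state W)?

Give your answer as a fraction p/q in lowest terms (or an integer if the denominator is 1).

Answer: 11/12

Derivation:
Let a_i = P(absorbed in X | start in state i).
Boundary conditions: a_X = 1, a_W = 0.
For each transient state i, a_i = sum_j P(i->j) * a_j:
  a_Y = 3/4*a_X + 0*a_Y + 1/4*a_Z + 0*a_W
  a_Z = 1/2*a_X + 0*a_Y + 1/4*a_Z + 1/4*a_W

Substituting a_X = 1 and a_W = 0, rearrange to (I - Q) a = r where r[i] = P(i -> X):
  [1, -1/4] . (a_Y, a_Z) = 3/4
  [0, 3/4] . (a_Y, a_Z) = 1/2

Solving yields:
  a_Y = 11/12
  a_Z = 2/3

Starting state is Y, so the absorption probability is a_Y = 11/12.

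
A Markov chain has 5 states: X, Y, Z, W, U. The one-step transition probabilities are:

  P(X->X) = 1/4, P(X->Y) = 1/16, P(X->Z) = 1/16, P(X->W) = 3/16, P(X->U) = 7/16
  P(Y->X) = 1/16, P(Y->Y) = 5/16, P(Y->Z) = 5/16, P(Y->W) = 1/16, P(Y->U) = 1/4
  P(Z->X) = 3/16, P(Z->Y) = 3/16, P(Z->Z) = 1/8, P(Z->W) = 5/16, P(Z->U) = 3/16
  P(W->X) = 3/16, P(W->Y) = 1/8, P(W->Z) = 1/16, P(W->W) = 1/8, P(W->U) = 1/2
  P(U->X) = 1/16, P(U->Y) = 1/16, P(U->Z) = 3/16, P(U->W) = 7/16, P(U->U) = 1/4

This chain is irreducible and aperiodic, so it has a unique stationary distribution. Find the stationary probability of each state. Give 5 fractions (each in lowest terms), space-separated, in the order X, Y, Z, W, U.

The stationary distribution satisfies pi = pi * P, i.e.:
  pi_X = 1/4*pi_X + 1/16*pi_Y + 3/16*pi_Z + 3/16*pi_W + 1/16*pi_U
  pi_Y = 1/16*pi_X + 5/16*pi_Y + 3/16*pi_Z + 1/8*pi_W + 1/16*pi_U
  pi_Z = 1/16*pi_X + 5/16*pi_Y + 1/8*pi_Z + 1/16*pi_W + 3/16*pi_U
  pi_W = 3/16*pi_X + 1/16*pi_Y + 5/16*pi_Z + 1/8*pi_W + 7/16*pi_U
  pi_U = 7/16*pi_X + 1/4*pi_Y + 3/16*pi_Z + 1/2*pi_W + 1/4*pi_U
with normalization: pi_X + pi_Y + pi_Z + pi_W + pi_U = 1.

Using the first 4 balance equations plus normalization, the linear system A*pi = b is:
  [-3/4, 1/16, 3/16, 3/16, 1/16] . pi = 0
  [1/16, -11/16, 3/16, 1/8, 1/16] . pi = 0
  [1/16, 5/16, -7/8, 1/16, 3/16] . pi = 0
  [3/16, 1/16, 5/16, -7/8, 7/16] . pi = 0
  [1, 1, 1, 1, 1] . pi = 1

Solving yields:
  pi_X = 3977/28677
  pi_Y = 112/869
  pi_Z = 4163/28677
  pi_W = 7349/28677
  pi_U = 3164/9559

Verification (pi * P):
  3977/28677*1/4 + 112/869*1/16 + 4163/28677*3/16 + 7349/28677*3/16 + 3164/9559*1/16 = 3977/28677 = pi_X  (ok)
  3977/28677*1/16 + 112/869*5/16 + 4163/28677*3/16 + 7349/28677*1/8 + 3164/9559*1/16 = 112/869 = pi_Y  (ok)
  3977/28677*1/16 + 112/869*5/16 + 4163/28677*1/8 + 7349/28677*1/16 + 3164/9559*3/16 = 4163/28677 = pi_Z  (ok)
  3977/28677*3/16 + 112/869*1/16 + 4163/28677*5/16 + 7349/28677*1/8 + 3164/9559*7/16 = 7349/28677 = pi_W  (ok)
  3977/28677*7/16 + 112/869*1/4 + 4163/28677*3/16 + 7349/28677*1/2 + 3164/9559*1/4 = 3164/9559 = pi_U  (ok)

Answer: 3977/28677 112/869 4163/28677 7349/28677 3164/9559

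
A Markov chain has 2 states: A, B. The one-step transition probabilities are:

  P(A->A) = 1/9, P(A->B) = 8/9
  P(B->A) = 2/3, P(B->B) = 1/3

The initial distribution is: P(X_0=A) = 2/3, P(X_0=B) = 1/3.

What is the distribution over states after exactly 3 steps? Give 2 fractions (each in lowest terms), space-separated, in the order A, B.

Propagating the distribution step by step (d_{t+1} = d_t * P):
d_0 = (A=2/3, B=1/3)
  d_1[A] = 2/3*1/9 + 1/3*2/3 = 8/27
  d_1[B] = 2/3*8/9 + 1/3*1/3 = 19/27
d_1 = (A=8/27, B=19/27)
  d_2[A] = 8/27*1/9 + 19/27*2/3 = 122/243
  d_2[B] = 8/27*8/9 + 19/27*1/3 = 121/243
d_2 = (A=122/243, B=121/243)
  d_3[A] = 122/243*1/9 + 121/243*2/3 = 848/2187
  d_3[B] = 122/243*8/9 + 121/243*1/3 = 1339/2187
d_3 = (A=848/2187, B=1339/2187)

Answer: 848/2187 1339/2187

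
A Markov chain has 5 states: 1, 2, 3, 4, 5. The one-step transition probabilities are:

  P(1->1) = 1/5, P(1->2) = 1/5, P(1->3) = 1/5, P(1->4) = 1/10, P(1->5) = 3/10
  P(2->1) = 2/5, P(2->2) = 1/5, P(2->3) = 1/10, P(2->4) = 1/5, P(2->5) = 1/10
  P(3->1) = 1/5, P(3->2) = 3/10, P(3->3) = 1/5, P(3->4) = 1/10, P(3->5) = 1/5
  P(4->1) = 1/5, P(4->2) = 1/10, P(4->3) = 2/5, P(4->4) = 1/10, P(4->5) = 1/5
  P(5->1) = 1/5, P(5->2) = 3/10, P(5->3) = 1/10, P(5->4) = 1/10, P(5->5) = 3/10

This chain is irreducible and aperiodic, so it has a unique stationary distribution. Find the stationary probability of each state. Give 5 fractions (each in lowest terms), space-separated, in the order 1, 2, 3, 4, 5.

The stationary distribution satisfies pi = pi * P, i.e.:
  pi_1 = 1/5*pi_1 + 2/5*pi_2 + 1/5*pi_3 + 1/5*pi_4 + 1/5*pi_5
  pi_2 = 1/5*pi_1 + 1/5*pi_2 + 3/10*pi_3 + 1/10*pi_4 + 3/10*pi_5
  pi_3 = 1/5*pi_1 + 1/10*pi_2 + 1/5*pi_3 + 2/5*pi_4 + 1/10*pi_5
  pi_4 = 1/10*pi_1 + 1/5*pi_2 + 1/10*pi_3 + 1/10*pi_4 + 1/10*pi_5
  pi_5 = 3/10*pi_1 + 1/10*pi_2 + 1/5*pi_3 + 1/5*pi_4 + 3/10*pi_5
with normalization: pi_1 + pi_2 + pi_3 + pi_4 + pi_5 = 1.

Using the first 4 balance equations plus normalization, the linear system A*pi = b is:
  [-4/5, 2/5, 1/5, 1/5, 1/5] . pi = 0
  [1/5, -4/5, 3/10, 1/10, 3/10] . pi = 0
  [1/5, 1/10, -4/5, 2/5, 1/10] . pi = 0
  [1/10, 1/5, 1/10, -9/10, 1/10] . pi = 0
  [1, 1, 1, 1, 1] . pi = 1

Solving yields:
  pi_1 = 14/57
  pi_2 = 13/57
  pi_3 = 92/513
  pi_4 = 7/57
  pi_5 = 115/513

Verification (pi * P):
  14/57*1/5 + 13/57*2/5 + 92/513*1/5 + 7/57*1/5 + 115/513*1/5 = 14/57 = pi_1  (ok)
  14/57*1/5 + 13/57*1/5 + 92/513*3/10 + 7/57*1/10 + 115/513*3/10 = 13/57 = pi_2  (ok)
  14/57*1/5 + 13/57*1/10 + 92/513*1/5 + 7/57*2/5 + 115/513*1/10 = 92/513 = pi_3  (ok)
  14/57*1/10 + 13/57*1/5 + 92/513*1/10 + 7/57*1/10 + 115/513*1/10 = 7/57 = pi_4  (ok)
  14/57*3/10 + 13/57*1/10 + 92/513*1/5 + 7/57*1/5 + 115/513*3/10 = 115/513 = pi_5  (ok)

Answer: 14/57 13/57 92/513 7/57 115/513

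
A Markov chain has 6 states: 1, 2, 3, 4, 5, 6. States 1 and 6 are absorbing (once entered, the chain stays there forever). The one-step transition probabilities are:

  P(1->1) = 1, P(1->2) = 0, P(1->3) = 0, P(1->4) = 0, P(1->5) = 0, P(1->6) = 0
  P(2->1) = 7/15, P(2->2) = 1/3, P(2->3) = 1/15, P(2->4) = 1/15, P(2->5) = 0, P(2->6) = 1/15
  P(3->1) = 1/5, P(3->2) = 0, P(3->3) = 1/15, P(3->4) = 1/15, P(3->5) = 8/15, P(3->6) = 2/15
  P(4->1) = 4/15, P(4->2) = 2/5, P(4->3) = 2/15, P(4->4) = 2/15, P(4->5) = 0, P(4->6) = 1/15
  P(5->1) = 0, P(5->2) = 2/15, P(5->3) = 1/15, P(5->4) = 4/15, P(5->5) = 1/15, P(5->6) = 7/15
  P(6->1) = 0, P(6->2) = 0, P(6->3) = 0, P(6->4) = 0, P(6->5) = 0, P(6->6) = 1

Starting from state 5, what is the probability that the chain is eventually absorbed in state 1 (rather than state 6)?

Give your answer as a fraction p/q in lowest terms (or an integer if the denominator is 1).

Let a_i = P(absorbed in 1 | start in state i).
Boundary conditions: a_1 = 1, a_6 = 0.
For each transient state i, a_i = sum_j P(i->j) * a_j:
  a_2 = 7/15*a_1 + 1/3*a_2 + 1/15*a_3 + 1/15*a_4 + 0*a_5 + 1/15*a_6
  a_3 = 1/5*a_1 + 0*a_2 + 1/15*a_3 + 1/15*a_4 + 8/15*a_5 + 2/15*a_6
  a_4 = 4/15*a_1 + 2/5*a_2 + 2/15*a_3 + 2/15*a_4 + 0*a_5 + 1/15*a_6
  a_5 = 0*a_1 + 2/15*a_2 + 1/15*a_3 + 4/15*a_4 + 1/15*a_5 + 7/15*a_6

Substituting a_1 = 1 and a_6 = 0, rearrange to (I - Q) a = r where r[i] = P(i -> 1):
  [2/3, -1/15, -1/15, 0] . (a_2, a_3, a_4, a_5) = 7/15
  [0, 14/15, -1/15, -8/15] . (a_2, a_3, a_4, a_5) = 1/5
  [-2/5, -2/15, 13/15, 0] . (a_2, a_3, a_4, a_5) = 4/15
  [-2/15, -1/15, -4/15, 14/15] . (a_2, a_3, a_4, a_5) = 0

Solving yields:
  a_2 = 3005/3646
  a_3 = 875/1823
  a_4 = 1389/1823
  a_5 = 674/1823

Starting state is 5, so the absorption probability is a_5 = 674/1823.

Answer: 674/1823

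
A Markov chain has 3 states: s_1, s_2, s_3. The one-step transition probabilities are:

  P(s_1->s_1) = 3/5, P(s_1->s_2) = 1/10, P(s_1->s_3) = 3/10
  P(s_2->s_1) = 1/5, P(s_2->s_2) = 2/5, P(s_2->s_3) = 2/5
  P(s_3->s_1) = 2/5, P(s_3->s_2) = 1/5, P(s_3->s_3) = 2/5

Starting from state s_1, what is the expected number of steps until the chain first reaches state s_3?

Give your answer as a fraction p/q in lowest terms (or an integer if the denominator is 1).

Let h_i = expected steps to first reach s_3 from state i.
Boundary: h_s_3 = 0.
First-step equations for the other states:
  h_s_1 = 1 + 3/5*h_s_1 + 1/10*h_s_2 + 3/10*h_s_3
  h_s_2 = 1 + 1/5*h_s_1 + 2/5*h_s_2 + 2/5*h_s_3

Substituting h_s_3 = 0 and rearranging gives the linear system (I - Q) h = 1:
  [2/5, -1/10] . (h_s_1, h_s_2) = 1
  [-1/5, 3/5] . (h_s_1, h_s_2) = 1

Solving yields:
  h_s_1 = 35/11
  h_s_2 = 30/11

Starting state is s_1, so the expected hitting time is h_s_1 = 35/11.

Answer: 35/11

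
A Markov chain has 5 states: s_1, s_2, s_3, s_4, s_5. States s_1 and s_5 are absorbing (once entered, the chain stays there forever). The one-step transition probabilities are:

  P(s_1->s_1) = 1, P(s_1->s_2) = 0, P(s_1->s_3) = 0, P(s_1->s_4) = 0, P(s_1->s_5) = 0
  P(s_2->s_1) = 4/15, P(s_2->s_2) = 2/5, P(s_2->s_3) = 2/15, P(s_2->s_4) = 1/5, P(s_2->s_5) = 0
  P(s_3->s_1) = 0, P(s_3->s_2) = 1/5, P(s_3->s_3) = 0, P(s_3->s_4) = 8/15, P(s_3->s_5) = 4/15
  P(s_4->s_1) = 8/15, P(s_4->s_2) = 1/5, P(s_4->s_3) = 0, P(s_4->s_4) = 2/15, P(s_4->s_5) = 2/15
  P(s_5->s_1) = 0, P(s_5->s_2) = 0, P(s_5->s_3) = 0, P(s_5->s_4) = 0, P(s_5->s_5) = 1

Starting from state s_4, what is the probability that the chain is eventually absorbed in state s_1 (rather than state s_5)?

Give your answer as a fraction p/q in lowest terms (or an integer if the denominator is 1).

Answer: 202/249

Derivation:
Let a_i = P(absorbed in s_1 | start in state i).
Boundary conditions: a_s_1 = 1, a_s_5 = 0.
For each transient state i, a_i = sum_j P(i->j) * a_j:
  a_s_2 = 4/15*a_s_1 + 2/5*a_s_2 + 2/15*a_s_3 + 1/5*a_s_4 + 0*a_s_5
  a_s_3 = 0*a_s_1 + 1/5*a_s_2 + 0*a_s_3 + 8/15*a_s_4 + 4/15*a_s_5
  a_s_4 = 8/15*a_s_1 + 1/5*a_s_2 + 0*a_s_3 + 2/15*a_s_4 + 2/15*a_s_5

Substituting a_s_1 = 1 and a_s_5 = 0, rearrange to (I - Q) a = r where r[i] = P(i -> s_1):
  [3/5, -2/15, -1/5] . (a_s_2, a_s_3, a_s_4) = 4/15
  [-1/5, 1, -8/15] . (a_s_2, a_s_3, a_s_4) = 0
  [-1/5, 0, 13/15] . (a_s_2, a_s_3, a_s_4) = 8/15

Solving yields:
  a_s_2 = 634/747
  a_s_3 = 50/83
  a_s_4 = 202/249

Starting state is s_4, so the absorption probability is a_s_4 = 202/249.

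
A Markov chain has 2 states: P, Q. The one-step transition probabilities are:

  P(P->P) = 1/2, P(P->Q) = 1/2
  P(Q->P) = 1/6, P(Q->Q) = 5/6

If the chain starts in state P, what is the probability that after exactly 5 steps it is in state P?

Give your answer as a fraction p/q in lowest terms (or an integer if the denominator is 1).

Answer: 41/162

Derivation:
Computing P^5 by repeated multiplication:
P^1 =
  P: [1/2, 1/2]
  Q: [1/6, 5/6]
P^2 =
  P: [1/3, 2/3]
  Q: [2/9, 7/9]
P^3 =
  P: [5/18, 13/18]
  Q: [13/54, 41/54]
P^4 =
  P: [7/27, 20/27]
  Q: [20/81, 61/81]
P^5 =
  P: [41/162, 121/162]
  Q: [121/486, 365/486]

(P^5)[P -> P] = 41/162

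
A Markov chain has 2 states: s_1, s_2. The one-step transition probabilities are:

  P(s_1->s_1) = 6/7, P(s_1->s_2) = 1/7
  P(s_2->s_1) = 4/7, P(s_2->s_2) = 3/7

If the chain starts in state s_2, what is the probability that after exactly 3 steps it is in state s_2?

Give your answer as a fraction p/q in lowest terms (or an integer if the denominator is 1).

Answer: 75/343

Derivation:
Computing P^3 by repeated multiplication:
P^1 =
  s_1: [6/7, 1/7]
  s_2: [4/7, 3/7]
P^2 =
  s_1: [40/49, 9/49]
  s_2: [36/49, 13/49]
P^3 =
  s_1: [276/343, 67/343]
  s_2: [268/343, 75/343]

(P^3)[s_2 -> s_2] = 75/343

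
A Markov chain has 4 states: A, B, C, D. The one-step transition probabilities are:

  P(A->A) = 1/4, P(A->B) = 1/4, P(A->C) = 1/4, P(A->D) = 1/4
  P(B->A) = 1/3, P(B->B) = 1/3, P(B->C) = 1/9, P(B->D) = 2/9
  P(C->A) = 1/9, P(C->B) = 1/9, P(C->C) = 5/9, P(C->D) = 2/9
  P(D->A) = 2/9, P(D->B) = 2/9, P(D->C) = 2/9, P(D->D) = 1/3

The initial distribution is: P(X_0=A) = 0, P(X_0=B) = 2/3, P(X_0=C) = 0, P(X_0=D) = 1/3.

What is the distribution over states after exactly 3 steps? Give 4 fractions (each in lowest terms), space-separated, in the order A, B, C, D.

Answer: 167/729 167/729 23/81 188/729

Derivation:
Propagating the distribution step by step (d_{t+1} = d_t * P):
d_0 = (A=0, B=2/3, C=0, D=1/3)
  d_1[A] = 0*1/4 + 2/3*1/3 + 0*1/9 + 1/3*2/9 = 8/27
  d_1[B] = 0*1/4 + 2/3*1/3 + 0*1/9 + 1/3*2/9 = 8/27
  d_1[C] = 0*1/4 + 2/3*1/9 + 0*5/9 + 1/3*2/9 = 4/27
  d_1[D] = 0*1/4 + 2/3*2/9 + 0*2/9 + 1/3*1/3 = 7/27
d_1 = (A=8/27, B=8/27, C=4/27, D=7/27)
  d_2[A] = 8/27*1/4 + 8/27*1/3 + 4/27*1/9 + 7/27*2/9 = 20/81
  d_2[B] = 8/27*1/4 + 8/27*1/3 + 4/27*1/9 + 7/27*2/9 = 20/81
  d_2[C] = 8/27*1/4 + 8/27*1/9 + 4/27*5/9 + 7/27*2/9 = 20/81
  d_2[D] = 8/27*1/4 + 8/27*2/9 + 4/27*2/9 + 7/27*1/3 = 7/27
d_2 = (A=20/81, B=20/81, C=20/81, D=7/27)
  d_3[A] = 20/81*1/4 + 20/81*1/3 + 20/81*1/9 + 7/27*2/9 = 167/729
  d_3[B] = 20/81*1/4 + 20/81*1/3 + 20/81*1/9 + 7/27*2/9 = 167/729
  d_3[C] = 20/81*1/4 + 20/81*1/9 + 20/81*5/9 + 7/27*2/9 = 23/81
  d_3[D] = 20/81*1/4 + 20/81*2/9 + 20/81*2/9 + 7/27*1/3 = 188/729
d_3 = (A=167/729, B=167/729, C=23/81, D=188/729)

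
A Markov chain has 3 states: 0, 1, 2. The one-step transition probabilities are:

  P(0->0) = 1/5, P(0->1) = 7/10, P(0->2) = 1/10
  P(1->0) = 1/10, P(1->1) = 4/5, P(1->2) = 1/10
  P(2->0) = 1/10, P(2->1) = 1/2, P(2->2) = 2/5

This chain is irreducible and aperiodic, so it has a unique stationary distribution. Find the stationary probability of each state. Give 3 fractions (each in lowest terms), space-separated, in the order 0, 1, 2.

The stationary distribution satisfies pi = pi * P, i.e.:
  pi_0 = 1/5*pi_0 + 1/10*pi_1 + 1/10*pi_2
  pi_1 = 7/10*pi_0 + 4/5*pi_1 + 1/2*pi_2
  pi_2 = 1/10*pi_0 + 1/10*pi_1 + 2/5*pi_2
with normalization: pi_0 + pi_1 + pi_2 = 1.

Using the first 2 balance equations plus normalization, the linear system A*pi = b is:
  [-4/5, 1/10, 1/10] . pi = 0
  [7/10, -1/5, 1/2] . pi = 0
  [1, 1, 1] . pi = 1

Solving yields:
  pi_0 = 1/9
  pi_1 = 47/63
  pi_2 = 1/7

Verification (pi * P):
  1/9*1/5 + 47/63*1/10 + 1/7*1/10 = 1/9 = pi_0  (ok)
  1/9*7/10 + 47/63*4/5 + 1/7*1/2 = 47/63 = pi_1  (ok)
  1/9*1/10 + 47/63*1/10 + 1/7*2/5 = 1/7 = pi_2  (ok)

Answer: 1/9 47/63 1/7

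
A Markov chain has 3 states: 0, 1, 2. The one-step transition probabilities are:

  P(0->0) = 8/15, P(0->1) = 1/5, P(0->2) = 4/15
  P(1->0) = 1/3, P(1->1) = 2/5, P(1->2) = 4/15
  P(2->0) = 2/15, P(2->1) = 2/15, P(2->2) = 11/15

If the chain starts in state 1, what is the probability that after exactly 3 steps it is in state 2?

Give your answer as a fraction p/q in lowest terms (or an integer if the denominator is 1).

Answer: 1516/3375

Derivation:
Computing P^3 by repeated multiplication:
P^1 =
  0: [8/15, 1/5, 4/15]
  1: [1/3, 2/5, 4/15]
  2: [2/15, 2/15, 11/15]
P^2 =
  0: [29/75, 2/9, 88/225]
  1: [26/75, 59/225, 88/225]
  2: [16/75, 8/45, 137/225]
P^3 =
  0: [374/1125, 737/3375, 1516/3375]
  1: [73/225, 764/3375, 1516/3375]
  2: [286/1125, 658/3375, 1859/3375]

(P^3)[1 -> 2] = 1516/3375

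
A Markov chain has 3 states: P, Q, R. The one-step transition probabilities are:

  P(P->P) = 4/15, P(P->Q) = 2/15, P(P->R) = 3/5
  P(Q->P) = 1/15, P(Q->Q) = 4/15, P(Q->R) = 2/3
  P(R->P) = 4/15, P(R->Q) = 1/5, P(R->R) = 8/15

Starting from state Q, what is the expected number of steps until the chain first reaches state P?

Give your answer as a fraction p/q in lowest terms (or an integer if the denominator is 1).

Answer: 255/47

Derivation:
Let h_i = expected steps to first reach P from state i.
Boundary: h_P = 0.
First-step equations for the other states:
  h_Q = 1 + 1/15*h_P + 4/15*h_Q + 2/3*h_R
  h_R = 1 + 4/15*h_P + 1/5*h_Q + 8/15*h_R

Substituting h_P = 0 and rearranging gives the linear system (I - Q) h = 1:
  [11/15, -2/3] . (h_Q, h_R) = 1
  [-1/5, 7/15] . (h_Q, h_R) = 1

Solving yields:
  h_Q = 255/47
  h_R = 210/47

Starting state is Q, so the expected hitting time is h_Q = 255/47.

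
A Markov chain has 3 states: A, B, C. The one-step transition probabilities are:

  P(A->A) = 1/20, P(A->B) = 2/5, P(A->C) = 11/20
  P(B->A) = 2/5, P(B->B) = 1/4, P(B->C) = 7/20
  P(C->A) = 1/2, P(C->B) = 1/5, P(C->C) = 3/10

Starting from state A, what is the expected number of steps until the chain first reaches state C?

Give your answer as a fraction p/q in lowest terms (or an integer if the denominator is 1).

Answer: 460/221

Derivation:
Let h_i = expected steps to first reach C from state i.
Boundary: h_C = 0.
First-step equations for the other states:
  h_A = 1 + 1/20*h_A + 2/5*h_B + 11/20*h_C
  h_B = 1 + 2/5*h_A + 1/4*h_B + 7/20*h_C

Substituting h_C = 0 and rearranging gives the linear system (I - Q) h = 1:
  [19/20, -2/5] . (h_A, h_B) = 1
  [-2/5, 3/4] . (h_A, h_B) = 1

Solving yields:
  h_A = 460/221
  h_B = 540/221

Starting state is A, so the expected hitting time is h_A = 460/221.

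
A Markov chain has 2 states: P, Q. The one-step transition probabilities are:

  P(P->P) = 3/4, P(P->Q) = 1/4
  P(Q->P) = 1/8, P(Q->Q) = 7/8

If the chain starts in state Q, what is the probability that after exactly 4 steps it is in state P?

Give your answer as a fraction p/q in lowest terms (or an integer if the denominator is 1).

Answer: 1157/4096

Derivation:
Computing P^4 by repeated multiplication:
P^1 =
  P: [3/4, 1/4]
  Q: [1/8, 7/8]
P^2 =
  P: [19/32, 13/32]
  Q: [13/64, 51/64]
P^3 =
  P: [127/256, 129/256]
  Q: [129/512, 383/512]
P^4 =
  P: [891/2048, 1157/2048]
  Q: [1157/4096, 2939/4096]

(P^4)[Q -> P] = 1157/4096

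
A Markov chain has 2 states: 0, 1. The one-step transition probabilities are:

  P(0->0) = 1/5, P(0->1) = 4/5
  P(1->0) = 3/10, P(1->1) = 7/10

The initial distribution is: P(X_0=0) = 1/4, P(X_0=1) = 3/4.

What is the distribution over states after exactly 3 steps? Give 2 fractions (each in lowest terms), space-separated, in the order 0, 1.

Propagating the distribution step by step (d_{t+1} = d_t * P):
d_0 = (0=1/4, 1=3/4)
  d_1[0] = 1/4*1/5 + 3/4*3/10 = 11/40
  d_1[1] = 1/4*4/5 + 3/4*7/10 = 29/40
d_1 = (0=11/40, 1=29/40)
  d_2[0] = 11/40*1/5 + 29/40*3/10 = 109/400
  d_2[1] = 11/40*4/5 + 29/40*7/10 = 291/400
d_2 = (0=109/400, 1=291/400)
  d_3[0] = 109/400*1/5 + 291/400*3/10 = 1091/4000
  d_3[1] = 109/400*4/5 + 291/400*7/10 = 2909/4000
d_3 = (0=1091/4000, 1=2909/4000)

Answer: 1091/4000 2909/4000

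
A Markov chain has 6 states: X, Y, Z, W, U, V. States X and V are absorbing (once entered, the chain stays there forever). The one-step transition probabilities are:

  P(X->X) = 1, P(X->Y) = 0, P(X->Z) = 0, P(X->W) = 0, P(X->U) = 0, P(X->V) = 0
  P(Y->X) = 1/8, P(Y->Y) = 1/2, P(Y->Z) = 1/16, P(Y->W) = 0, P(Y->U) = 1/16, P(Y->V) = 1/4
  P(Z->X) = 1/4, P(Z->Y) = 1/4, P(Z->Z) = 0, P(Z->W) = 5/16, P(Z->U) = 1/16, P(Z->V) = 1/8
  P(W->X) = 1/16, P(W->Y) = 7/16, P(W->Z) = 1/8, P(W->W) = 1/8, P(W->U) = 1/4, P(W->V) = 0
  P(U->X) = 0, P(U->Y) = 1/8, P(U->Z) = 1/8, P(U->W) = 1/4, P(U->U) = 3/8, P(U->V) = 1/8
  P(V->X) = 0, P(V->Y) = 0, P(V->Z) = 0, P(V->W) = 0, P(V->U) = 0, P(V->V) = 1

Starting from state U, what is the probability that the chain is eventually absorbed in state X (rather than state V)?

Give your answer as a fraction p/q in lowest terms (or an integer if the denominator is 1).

Answer: 2071/6216

Derivation:
Let a_i = P(absorbed in X | start in state i).
Boundary conditions: a_X = 1, a_V = 0.
For each transient state i, a_i = sum_j P(i->j) * a_j:
  a_Y = 1/8*a_X + 1/2*a_Y + 1/16*a_Z + 0*a_W + 1/16*a_U + 1/4*a_V
  a_Z = 1/4*a_X + 1/4*a_Y + 0*a_Z + 5/16*a_W + 1/16*a_U + 1/8*a_V
  a_W = 1/16*a_X + 7/16*a_Y + 1/8*a_Z + 1/8*a_W + 1/4*a_U + 0*a_V
  a_U = 0*a_X + 1/8*a_Y + 1/8*a_Z + 1/4*a_W + 3/8*a_U + 1/8*a_V

Substituting a_X = 1 and a_V = 0, rearrange to (I - Q) a = r where r[i] = P(i -> X):
  [1/2, -1/16, 0, -1/16] . (a_Y, a_Z, a_W, a_U) = 1/8
  [-1/4, 1, -5/16, -1/16] . (a_Y, a_Z, a_W, a_U) = 1/4
  [-7/16, -1/8, 7/8, -1/4] . (a_Y, a_Z, a_W, a_U) = 1/16
  [-1/8, -1/8, -1/4, 5/8] . (a_Y, a_Z, a_W, a_U) = 0

Solving yields:
  a_Y = 274/777
  a_Z = 1011/2072
  a_W = 855/2072
  a_U = 2071/6216

Starting state is U, so the absorption probability is a_U = 2071/6216.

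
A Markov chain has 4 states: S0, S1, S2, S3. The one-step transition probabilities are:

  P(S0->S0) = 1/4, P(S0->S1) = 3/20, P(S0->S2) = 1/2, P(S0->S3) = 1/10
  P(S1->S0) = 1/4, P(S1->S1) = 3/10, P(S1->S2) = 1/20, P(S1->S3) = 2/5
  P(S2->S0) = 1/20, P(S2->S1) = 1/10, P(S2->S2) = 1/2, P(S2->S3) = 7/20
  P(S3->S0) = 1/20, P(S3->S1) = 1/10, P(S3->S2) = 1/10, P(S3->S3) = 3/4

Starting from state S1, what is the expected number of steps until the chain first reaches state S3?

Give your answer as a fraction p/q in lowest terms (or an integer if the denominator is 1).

Let h_i = expected steps to first reach S3 from state i.
Boundary: h_S3 = 0.
First-step equations for the other states:
  h_S0 = 1 + 1/4*h_S0 + 3/20*h_S1 + 1/2*h_S2 + 1/10*h_S3
  h_S1 = 1 + 1/4*h_S0 + 3/10*h_S1 + 1/20*h_S2 + 2/5*h_S3
  h_S2 = 1 + 1/20*h_S0 + 1/10*h_S1 + 1/2*h_S2 + 7/20*h_S3

Substituting h_S3 = 0 and rearranging gives the linear system (I - Q) h = 1:
  [3/4, -3/20, -1/2] . (h_S0, h_S1, h_S2) = 1
  [-1/4, 7/10, -1/20] . (h_S0, h_S1, h_S2) = 1
  [-1/20, -1/10, 1/2] . (h_S0, h_S1, h_S2) = 1

Solving yields:
  h_S0 = 6620/1677
  h_S1 = 5120/1677
  h_S2 = 1680/559

Starting state is S1, so the expected hitting time is h_S1 = 5120/1677.

Answer: 5120/1677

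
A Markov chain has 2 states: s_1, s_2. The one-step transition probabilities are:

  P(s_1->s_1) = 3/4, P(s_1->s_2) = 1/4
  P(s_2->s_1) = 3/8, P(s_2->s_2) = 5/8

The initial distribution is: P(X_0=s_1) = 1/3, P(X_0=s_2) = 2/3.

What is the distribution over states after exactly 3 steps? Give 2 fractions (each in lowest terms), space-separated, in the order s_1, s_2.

Answer: 75/128 53/128

Derivation:
Propagating the distribution step by step (d_{t+1} = d_t * P):
d_0 = (s_1=1/3, s_2=2/3)
  d_1[s_1] = 1/3*3/4 + 2/3*3/8 = 1/2
  d_1[s_2] = 1/3*1/4 + 2/3*5/8 = 1/2
d_1 = (s_1=1/2, s_2=1/2)
  d_2[s_1] = 1/2*3/4 + 1/2*3/8 = 9/16
  d_2[s_2] = 1/2*1/4 + 1/2*5/8 = 7/16
d_2 = (s_1=9/16, s_2=7/16)
  d_3[s_1] = 9/16*3/4 + 7/16*3/8 = 75/128
  d_3[s_2] = 9/16*1/4 + 7/16*5/8 = 53/128
d_3 = (s_1=75/128, s_2=53/128)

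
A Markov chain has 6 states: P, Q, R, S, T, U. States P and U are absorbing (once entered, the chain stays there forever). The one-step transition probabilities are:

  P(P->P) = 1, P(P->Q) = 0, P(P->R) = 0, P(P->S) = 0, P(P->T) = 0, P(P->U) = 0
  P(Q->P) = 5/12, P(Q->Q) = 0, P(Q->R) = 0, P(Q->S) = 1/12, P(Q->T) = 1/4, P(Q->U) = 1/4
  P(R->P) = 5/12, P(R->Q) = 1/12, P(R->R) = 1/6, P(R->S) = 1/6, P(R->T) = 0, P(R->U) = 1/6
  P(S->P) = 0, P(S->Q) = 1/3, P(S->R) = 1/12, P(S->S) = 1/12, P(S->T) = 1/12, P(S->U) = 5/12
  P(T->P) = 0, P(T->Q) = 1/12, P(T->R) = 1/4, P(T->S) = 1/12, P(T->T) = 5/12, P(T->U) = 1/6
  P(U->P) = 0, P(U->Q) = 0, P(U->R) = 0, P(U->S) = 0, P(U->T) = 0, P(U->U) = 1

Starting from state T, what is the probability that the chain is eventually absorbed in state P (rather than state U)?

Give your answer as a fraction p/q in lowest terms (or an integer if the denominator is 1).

Let a_i = P(absorbed in P | start in state i).
Boundary conditions: a_P = 1, a_U = 0.
For each transient state i, a_i = sum_j P(i->j) * a_j:
  a_Q = 5/12*a_P + 0*a_Q + 0*a_R + 1/12*a_S + 1/4*a_T + 1/4*a_U
  a_R = 5/12*a_P + 1/12*a_Q + 1/6*a_R + 1/6*a_S + 0*a_T + 1/6*a_U
  a_S = 0*a_P + 1/3*a_Q + 1/12*a_R + 1/12*a_S + 1/12*a_T + 5/12*a_U
  a_T = 0*a_P + 1/12*a_Q + 1/4*a_R + 1/12*a_S + 5/12*a_T + 1/6*a_U

Substituting a_P = 1 and a_U = 0, rearrange to (I - Q) a = r where r[i] = P(i -> P):
  [1, 0, -1/12, -1/4] . (a_Q, a_R, a_S, a_T) = 5/12
  [-1/12, 5/6, -1/6, 0] . (a_Q, a_R, a_S, a_T) = 5/12
  [-1/3, -1/12, 11/12, -1/12] . (a_Q, a_R, a_S, a_T) = 0
  [-1/12, -1/4, -1/12, 7/12] . (a_Q, a_R, a_S, a_T) = 0

Solving yields:
  a_Q = 710/1327
  a_R = 810/1327
  a_S = 755/2654
  a_T = 1005/2654

Starting state is T, so the absorption probability is a_T = 1005/2654.

Answer: 1005/2654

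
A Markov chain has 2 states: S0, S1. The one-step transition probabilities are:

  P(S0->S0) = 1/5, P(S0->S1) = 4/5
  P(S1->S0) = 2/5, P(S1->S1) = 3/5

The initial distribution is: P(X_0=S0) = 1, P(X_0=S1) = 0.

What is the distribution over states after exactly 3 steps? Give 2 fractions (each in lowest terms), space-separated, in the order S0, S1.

Answer: 41/125 84/125

Derivation:
Propagating the distribution step by step (d_{t+1} = d_t * P):
d_0 = (S0=1, S1=0)
  d_1[S0] = 1*1/5 + 0*2/5 = 1/5
  d_1[S1] = 1*4/5 + 0*3/5 = 4/5
d_1 = (S0=1/5, S1=4/5)
  d_2[S0] = 1/5*1/5 + 4/5*2/5 = 9/25
  d_2[S1] = 1/5*4/5 + 4/5*3/5 = 16/25
d_2 = (S0=9/25, S1=16/25)
  d_3[S0] = 9/25*1/5 + 16/25*2/5 = 41/125
  d_3[S1] = 9/25*4/5 + 16/25*3/5 = 84/125
d_3 = (S0=41/125, S1=84/125)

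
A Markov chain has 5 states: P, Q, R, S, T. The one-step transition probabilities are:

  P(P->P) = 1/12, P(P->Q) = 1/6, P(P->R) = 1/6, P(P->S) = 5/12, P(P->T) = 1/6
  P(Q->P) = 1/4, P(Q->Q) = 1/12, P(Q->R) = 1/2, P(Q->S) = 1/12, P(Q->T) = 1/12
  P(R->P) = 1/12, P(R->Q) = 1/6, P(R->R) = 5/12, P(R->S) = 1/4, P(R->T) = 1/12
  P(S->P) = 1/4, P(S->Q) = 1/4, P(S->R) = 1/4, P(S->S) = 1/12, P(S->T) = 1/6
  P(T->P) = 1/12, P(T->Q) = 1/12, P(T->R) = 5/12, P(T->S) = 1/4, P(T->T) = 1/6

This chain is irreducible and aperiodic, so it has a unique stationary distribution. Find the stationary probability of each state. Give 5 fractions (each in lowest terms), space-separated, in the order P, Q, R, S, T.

The stationary distribution satisfies pi = pi * P, i.e.:
  pi_P = 1/12*pi_P + 1/4*pi_Q + 1/12*pi_R + 1/4*pi_S + 1/12*pi_T
  pi_Q = 1/6*pi_P + 1/12*pi_Q + 1/6*pi_R + 1/4*pi_S + 1/12*pi_T
  pi_R = 1/6*pi_P + 1/2*pi_Q + 5/12*pi_R + 1/4*pi_S + 5/12*pi_T
  pi_S = 5/12*pi_P + 1/12*pi_Q + 1/4*pi_R + 1/12*pi_S + 1/4*pi_T
  pi_T = 1/6*pi_P + 1/12*pi_Q + 1/12*pi_R + 1/6*pi_S + 1/6*pi_T
with normalization: pi_P + pi_Q + pi_R + pi_S + pi_T = 1.

Using the first 4 balance equations plus normalization, the linear system A*pi = b is:
  [-11/12, 1/4, 1/12, 1/4, 1/12] . pi = 0
  [1/6, -11/12, 1/6, 1/4, 1/12] . pi = 0
  [1/6, 1/2, -7/12, 1/4, 5/12] . pi = 0
  [5/12, 1/12, 1/4, -11/12, 1/4] . pi = 0
  [1, 1, 1, 1, 1] . pi = 1

Solving yields:
  pi_P = 287/1973
  pi_Q = 317/1973
  pi_R = 707/1973
  pi_S = 837/3946
  pi_T = 487/3946

Verification (pi * P):
  287/1973*1/12 + 317/1973*1/4 + 707/1973*1/12 + 837/3946*1/4 + 487/3946*1/12 = 287/1973 = pi_P  (ok)
  287/1973*1/6 + 317/1973*1/12 + 707/1973*1/6 + 837/3946*1/4 + 487/3946*1/12 = 317/1973 = pi_Q  (ok)
  287/1973*1/6 + 317/1973*1/2 + 707/1973*5/12 + 837/3946*1/4 + 487/3946*5/12 = 707/1973 = pi_R  (ok)
  287/1973*5/12 + 317/1973*1/12 + 707/1973*1/4 + 837/3946*1/12 + 487/3946*1/4 = 837/3946 = pi_S  (ok)
  287/1973*1/6 + 317/1973*1/12 + 707/1973*1/12 + 837/3946*1/6 + 487/3946*1/6 = 487/3946 = pi_T  (ok)

Answer: 287/1973 317/1973 707/1973 837/3946 487/3946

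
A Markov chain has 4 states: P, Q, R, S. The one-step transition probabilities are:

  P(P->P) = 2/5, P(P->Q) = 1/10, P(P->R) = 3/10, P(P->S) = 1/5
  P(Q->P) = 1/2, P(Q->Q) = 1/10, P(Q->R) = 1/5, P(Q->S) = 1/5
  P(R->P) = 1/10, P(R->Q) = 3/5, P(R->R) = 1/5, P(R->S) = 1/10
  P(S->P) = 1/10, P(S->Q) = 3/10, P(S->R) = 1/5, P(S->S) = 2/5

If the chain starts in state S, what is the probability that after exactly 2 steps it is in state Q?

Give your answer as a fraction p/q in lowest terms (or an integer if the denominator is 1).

Computing P^2 by repeated multiplication:
P^1 =
  P: [2/5, 1/10, 3/10, 1/5]
  Q: [1/2, 1/10, 1/5, 1/5]
  R: [1/10, 3/5, 1/5, 1/10]
  S: [1/10, 3/10, 1/5, 2/5]
P^2 =
  P: [13/50, 29/100, 6/25, 21/100]
  Q: [29/100, 6/25, 1/4, 11/50]
  R: [37/100, 11/50, 21/100, 1/5]
  S: [1/4, 7/25, 21/100, 13/50]

(P^2)[S -> Q] = 7/25

Answer: 7/25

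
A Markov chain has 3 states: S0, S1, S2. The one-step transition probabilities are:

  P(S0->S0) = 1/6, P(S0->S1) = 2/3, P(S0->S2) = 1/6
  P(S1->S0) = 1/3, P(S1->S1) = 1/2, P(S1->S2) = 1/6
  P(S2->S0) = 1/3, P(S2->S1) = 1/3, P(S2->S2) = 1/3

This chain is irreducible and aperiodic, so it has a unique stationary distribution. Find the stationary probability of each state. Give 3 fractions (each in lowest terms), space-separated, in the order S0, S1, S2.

The stationary distribution satisfies pi = pi * P, i.e.:
  pi_S0 = 1/6*pi_S0 + 1/3*pi_S1 + 1/3*pi_S2
  pi_S1 = 2/3*pi_S0 + 1/2*pi_S1 + 1/3*pi_S2
  pi_S2 = 1/6*pi_S0 + 1/6*pi_S1 + 1/3*pi_S2
with normalization: pi_S0 + pi_S1 + pi_S2 = 1.

Using the first 2 balance equations plus normalization, the linear system A*pi = b is:
  [-5/6, 1/3, 1/3] . pi = 0
  [2/3, -1/2, 1/3] . pi = 0
  [1, 1, 1] . pi = 1

Solving yields:
  pi_S0 = 2/7
  pi_S1 = 18/35
  pi_S2 = 1/5

Verification (pi * P):
  2/7*1/6 + 18/35*1/3 + 1/5*1/3 = 2/7 = pi_S0  (ok)
  2/7*2/3 + 18/35*1/2 + 1/5*1/3 = 18/35 = pi_S1  (ok)
  2/7*1/6 + 18/35*1/6 + 1/5*1/3 = 1/5 = pi_S2  (ok)

Answer: 2/7 18/35 1/5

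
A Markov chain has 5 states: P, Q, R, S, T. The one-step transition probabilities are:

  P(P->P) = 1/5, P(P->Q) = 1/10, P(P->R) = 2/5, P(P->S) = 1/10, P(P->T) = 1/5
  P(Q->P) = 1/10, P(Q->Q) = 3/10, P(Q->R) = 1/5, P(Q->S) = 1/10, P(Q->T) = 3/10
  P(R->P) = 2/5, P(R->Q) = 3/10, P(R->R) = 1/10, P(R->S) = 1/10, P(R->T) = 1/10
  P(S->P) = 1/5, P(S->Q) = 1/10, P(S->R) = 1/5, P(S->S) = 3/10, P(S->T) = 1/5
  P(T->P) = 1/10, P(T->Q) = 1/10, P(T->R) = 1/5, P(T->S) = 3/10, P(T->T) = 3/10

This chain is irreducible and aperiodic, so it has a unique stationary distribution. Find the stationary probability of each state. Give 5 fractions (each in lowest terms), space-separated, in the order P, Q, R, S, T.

Answer: 71/348 172/957 419/1914 229/1276 139/638

Derivation:
The stationary distribution satisfies pi = pi * P, i.e.:
  pi_P = 1/5*pi_P + 1/10*pi_Q + 2/5*pi_R + 1/5*pi_S + 1/10*pi_T
  pi_Q = 1/10*pi_P + 3/10*pi_Q + 3/10*pi_R + 1/10*pi_S + 1/10*pi_T
  pi_R = 2/5*pi_P + 1/5*pi_Q + 1/10*pi_R + 1/5*pi_S + 1/5*pi_T
  pi_S = 1/10*pi_P + 1/10*pi_Q + 1/10*pi_R + 3/10*pi_S + 3/10*pi_T
  pi_T = 1/5*pi_P + 3/10*pi_Q + 1/10*pi_R + 1/5*pi_S + 3/10*pi_T
with normalization: pi_P + pi_Q + pi_R + pi_S + pi_T = 1.

Using the first 4 balance equations plus normalization, the linear system A*pi = b is:
  [-4/5, 1/10, 2/5, 1/5, 1/10] . pi = 0
  [1/10, -7/10, 3/10, 1/10, 1/10] . pi = 0
  [2/5, 1/5, -9/10, 1/5, 1/5] . pi = 0
  [1/10, 1/10, 1/10, -7/10, 3/10] . pi = 0
  [1, 1, 1, 1, 1] . pi = 1

Solving yields:
  pi_P = 71/348
  pi_Q = 172/957
  pi_R = 419/1914
  pi_S = 229/1276
  pi_T = 139/638

Verification (pi * P):
  71/348*1/5 + 172/957*1/10 + 419/1914*2/5 + 229/1276*1/5 + 139/638*1/10 = 71/348 = pi_P  (ok)
  71/348*1/10 + 172/957*3/10 + 419/1914*3/10 + 229/1276*1/10 + 139/638*1/10 = 172/957 = pi_Q  (ok)
  71/348*2/5 + 172/957*1/5 + 419/1914*1/10 + 229/1276*1/5 + 139/638*1/5 = 419/1914 = pi_R  (ok)
  71/348*1/10 + 172/957*1/10 + 419/1914*1/10 + 229/1276*3/10 + 139/638*3/10 = 229/1276 = pi_S  (ok)
  71/348*1/5 + 172/957*3/10 + 419/1914*1/10 + 229/1276*1/5 + 139/638*3/10 = 139/638 = pi_T  (ok)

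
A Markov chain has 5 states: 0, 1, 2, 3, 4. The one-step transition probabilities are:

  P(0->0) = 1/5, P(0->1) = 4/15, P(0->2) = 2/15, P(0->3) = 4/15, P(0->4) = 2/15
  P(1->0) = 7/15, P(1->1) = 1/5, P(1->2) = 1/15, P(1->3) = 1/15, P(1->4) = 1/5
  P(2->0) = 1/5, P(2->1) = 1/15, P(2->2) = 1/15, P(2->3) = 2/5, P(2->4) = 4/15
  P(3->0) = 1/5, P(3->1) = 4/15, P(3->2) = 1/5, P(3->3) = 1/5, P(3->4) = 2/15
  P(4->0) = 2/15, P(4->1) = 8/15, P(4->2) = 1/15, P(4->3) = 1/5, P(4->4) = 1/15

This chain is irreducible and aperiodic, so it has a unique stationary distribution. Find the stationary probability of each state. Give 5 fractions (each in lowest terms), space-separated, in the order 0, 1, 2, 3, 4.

Answer: 16643/63741 17086/63741 2364/21247 12998/63741 9922/63741

Derivation:
The stationary distribution satisfies pi = pi * P, i.e.:
  pi_0 = 1/5*pi_0 + 7/15*pi_1 + 1/5*pi_2 + 1/5*pi_3 + 2/15*pi_4
  pi_1 = 4/15*pi_0 + 1/5*pi_1 + 1/15*pi_2 + 4/15*pi_3 + 8/15*pi_4
  pi_2 = 2/15*pi_0 + 1/15*pi_1 + 1/15*pi_2 + 1/5*pi_3 + 1/15*pi_4
  pi_3 = 4/15*pi_0 + 1/15*pi_1 + 2/5*pi_2 + 1/5*pi_3 + 1/5*pi_4
  pi_4 = 2/15*pi_0 + 1/5*pi_1 + 4/15*pi_2 + 2/15*pi_3 + 1/15*pi_4
with normalization: pi_0 + pi_1 + pi_2 + pi_3 + pi_4 = 1.

Using the first 4 balance equations plus normalization, the linear system A*pi = b is:
  [-4/5, 7/15, 1/5, 1/5, 2/15] . pi = 0
  [4/15, -4/5, 1/15, 4/15, 8/15] . pi = 0
  [2/15, 1/15, -14/15, 1/5, 1/15] . pi = 0
  [4/15, 1/15, 2/5, -4/5, 1/5] . pi = 0
  [1, 1, 1, 1, 1] . pi = 1

Solving yields:
  pi_0 = 16643/63741
  pi_1 = 17086/63741
  pi_2 = 2364/21247
  pi_3 = 12998/63741
  pi_4 = 9922/63741

Verification (pi * P):
  16643/63741*1/5 + 17086/63741*7/15 + 2364/21247*1/5 + 12998/63741*1/5 + 9922/63741*2/15 = 16643/63741 = pi_0  (ok)
  16643/63741*4/15 + 17086/63741*1/5 + 2364/21247*1/15 + 12998/63741*4/15 + 9922/63741*8/15 = 17086/63741 = pi_1  (ok)
  16643/63741*2/15 + 17086/63741*1/15 + 2364/21247*1/15 + 12998/63741*1/5 + 9922/63741*1/15 = 2364/21247 = pi_2  (ok)
  16643/63741*4/15 + 17086/63741*1/15 + 2364/21247*2/5 + 12998/63741*1/5 + 9922/63741*1/5 = 12998/63741 = pi_3  (ok)
  16643/63741*2/15 + 17086/63741*1/5 + 2364/21247*4/15 + 12998/63741*2/15 + 9922/63741*1/15 = 9922/63741 = pi_4  (ok)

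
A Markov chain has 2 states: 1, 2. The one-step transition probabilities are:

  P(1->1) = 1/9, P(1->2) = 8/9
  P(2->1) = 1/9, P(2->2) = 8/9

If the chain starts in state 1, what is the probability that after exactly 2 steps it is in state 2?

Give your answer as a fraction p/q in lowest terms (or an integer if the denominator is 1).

Answer: 8/9

Derivation:
Computing P^2 by repeated multiplication:
P^1 =
  1: [1/9, 8/9]
  2: [1/9, 8/9]
P^2 =
  1: [1/9, 8/9]
  2: [1/9, 8/9]

(P^2)[1 -> 2] = 8/9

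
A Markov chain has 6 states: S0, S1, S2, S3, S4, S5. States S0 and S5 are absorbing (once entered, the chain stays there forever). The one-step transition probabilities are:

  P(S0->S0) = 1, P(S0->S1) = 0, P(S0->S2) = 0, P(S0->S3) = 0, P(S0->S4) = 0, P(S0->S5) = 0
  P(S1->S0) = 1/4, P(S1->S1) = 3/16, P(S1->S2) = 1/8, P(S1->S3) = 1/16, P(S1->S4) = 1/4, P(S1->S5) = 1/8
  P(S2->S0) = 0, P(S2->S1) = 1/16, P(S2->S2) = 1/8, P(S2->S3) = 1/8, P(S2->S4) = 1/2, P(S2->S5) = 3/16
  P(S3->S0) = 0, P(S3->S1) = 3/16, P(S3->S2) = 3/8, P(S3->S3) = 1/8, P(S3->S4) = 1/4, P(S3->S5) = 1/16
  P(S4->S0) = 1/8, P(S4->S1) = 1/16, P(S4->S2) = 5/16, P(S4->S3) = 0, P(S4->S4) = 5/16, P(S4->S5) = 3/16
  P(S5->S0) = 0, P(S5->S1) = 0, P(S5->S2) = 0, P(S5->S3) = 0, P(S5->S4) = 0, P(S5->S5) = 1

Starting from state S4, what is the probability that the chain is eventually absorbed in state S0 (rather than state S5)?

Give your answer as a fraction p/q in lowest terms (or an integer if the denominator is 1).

Answer: 1436/4041

Derivation:
Let a_i = P(absorbed in S0 | start in state i).
Boundary conditions: a_S0 = 1, a_S5 = 0.
For each transient state i, a_i = sum_j P(i->j) * a_j:
  a_S1 = 1/4*a_S0 + 3/16*a_S1 + 1/8*a_S2 + 1/16*a_S3 + 1/4*a_S4 + 1/8*a_S5
  a_S2 = 0*a_S0 + 1/16*a_S1 + 1/8*a_S2 + 1/8*a_S3 + 1/2*a_S4 + 3/16*a_S5
  a_S3 = 0*a_S0 + 3/16*a_S1 + 3/8*a_S2 + 1/8*a_S3 + 1/4*a_S4 + 1/16*a_S5
  a_S4 = 1/8*a_S0 + 1/16*a_S1 + 5/16*a_S2 + 0*a_S3 + 5/16*a_S4 + 3/16*a_S5

Substituting a_S0 = 1 and a_S5 = 0, rearrange to (I - Q) a = r where r[i] = P(i -> S0):
  [13/16, -1/8, -1/16, -1/4] . (a_S1, a_S2, a_S3, a_S4) = 1/4
  [-1/16, 7/8, -1/8, -1/2] . (a_S1, a_S2, a_S3, a_S4) = 0
  [-3/16, -3/8, 7/8, -1/4] . (a_S1, a_S2, a_S3, a_S4) = 0
  [-1/16, -5/16, 0, 11/16] . (a_S1, a_S2, a_S3, a_S4) = 1/8

Solving yields:
  a_S1 = 1964/4041
  a_S2 = 1150/4041
  a_S3 = 1324/4041
  a_S4 = 1436/4041

Starting state is S4, so the absorption probability is a_S4 = 1436/4041.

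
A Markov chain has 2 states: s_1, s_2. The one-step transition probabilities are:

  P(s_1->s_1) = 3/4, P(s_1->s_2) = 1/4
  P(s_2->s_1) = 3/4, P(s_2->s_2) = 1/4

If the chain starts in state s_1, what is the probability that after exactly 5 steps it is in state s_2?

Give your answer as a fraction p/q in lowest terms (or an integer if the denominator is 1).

Computing P^5 by repeated multiplication:
P^1 =
  s_1: [3/4, 1/4]
  s_2: [3/4, 1/4]
P^2 =
  s_1: [3/4, 1/4]
  s_2: [3/4, 1/4]
P^3 =
  s_1: [3/4, 1/4]
  s_2: [3/4, 1/4]
P^4 =
  s_1: [3/4, 1/4]
  s_2: [3/4, 1/4]
P^5 =
  s_1: [3/4, 1/4]
  s_2: [3/4, 1/4]

(P^5)[s_1 -> s_2] = 1/4

Answer: 1/4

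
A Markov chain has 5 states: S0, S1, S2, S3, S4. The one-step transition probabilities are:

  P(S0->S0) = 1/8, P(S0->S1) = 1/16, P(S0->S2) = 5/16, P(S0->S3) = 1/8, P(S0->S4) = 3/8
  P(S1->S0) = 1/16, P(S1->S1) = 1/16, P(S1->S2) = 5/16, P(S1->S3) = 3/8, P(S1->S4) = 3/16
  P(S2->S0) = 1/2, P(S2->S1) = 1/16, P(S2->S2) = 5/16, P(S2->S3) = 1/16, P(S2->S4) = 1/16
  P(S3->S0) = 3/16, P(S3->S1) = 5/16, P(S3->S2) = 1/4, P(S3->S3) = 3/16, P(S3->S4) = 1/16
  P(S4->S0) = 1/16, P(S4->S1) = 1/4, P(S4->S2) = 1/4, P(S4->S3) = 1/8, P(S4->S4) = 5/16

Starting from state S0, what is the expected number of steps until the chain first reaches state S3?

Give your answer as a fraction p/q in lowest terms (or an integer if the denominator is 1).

Let h_i = expected steps to first reach S3 from state i.
Boundary: h_S3 = 0.
First-step equations for the other states:
  h_S0 = 1 + 1/8*h_S0 + 1/16*h_S1 + 5/16*h_S2 + 1/8*h_S3 + 3/8*h_S4
  h_S1 = 1 + 1/16*h_S0 + 1/16*h_S1 + 5/16*h_S2 + 3/8*h_S3 + 3/16*h_S4
  h_S2 = 1 + 1/2*h_S0 + 1/16*h_S1 + 5/16*h_S2 + 1/16*h_S3 + 1/16*h_S4
  h_S4 = 1 + 1/16*h_S0 + 1/4*h_S1 + 1/4*h_S2 + 1/8*h_S3 + 5/16*h_S4

Substituting h_S3 = 0 and rearranging gives the linear system (I - Q) h = 1:
  [7/8, -1/16, -5/16, -3/8] . (h_S0, h_S1, h_S2, h_S4) = 1
  [-1/16, 15/16, -5/16, -3/16] . (h_S0, h_S1, h_S2, h_S4) = 1
  [-1/2, -1/16, 11/16, -1/16] . (h_S0, h_S1, h_S2, h_S4) = 1
  [-1/16, -1/4, -1/4, 11/16] . (h_S0, h_S1, h_S2, h_S4) = 1

Solving yields:
  h_S0 = 2208/295
  h_S1 = 3351/590
  h_S2 = 4757/590
  h_S4 = 2104/295

Starting state is S0, so the expected hitting time is h_S0 = 2208/295.

Answer: 2208/295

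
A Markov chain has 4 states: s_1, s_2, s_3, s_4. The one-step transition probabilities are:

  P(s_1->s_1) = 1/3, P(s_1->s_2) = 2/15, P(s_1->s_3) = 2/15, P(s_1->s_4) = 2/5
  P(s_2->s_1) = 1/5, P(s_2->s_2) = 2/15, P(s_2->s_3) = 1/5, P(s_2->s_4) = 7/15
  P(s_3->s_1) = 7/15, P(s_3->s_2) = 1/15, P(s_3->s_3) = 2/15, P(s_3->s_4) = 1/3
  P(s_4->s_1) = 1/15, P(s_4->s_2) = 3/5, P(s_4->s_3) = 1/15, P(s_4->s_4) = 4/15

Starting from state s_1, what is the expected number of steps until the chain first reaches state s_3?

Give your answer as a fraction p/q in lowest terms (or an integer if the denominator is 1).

Let h_i = expected steps to first reach s_3 from state i.
Boundary: h_s_3 = 0.
First-step equations for the other states:
  h_s_1 = 1 + 1/3*h_s_1 + 2/15*h_s_2 + 2/15*h_s_3 + 2/5*h_s_4
  h_s_2 = 1 + 1/5*h_s_1 + 2/15*h_s_2 + 1/5*h_s_3 + 7/15*h_s_4
  h_s_4 = 1 + 1/15*h_s_1 + 3/5*h_s_2 + 1/15*h_s_3 + 4/15*h_s_4

Substituting h_s_3 = 0 and rearranging gives the linear system (I - Q) h = 1:
  [2/3, -2/15, -2/5] . (h_s_1, h_s_2, h_s_4) = 1
  [-1/5, 13/15, -7/15] . (h_s_1, h_s_2, h_s_4) = 1
  [-1/15, -3/5, 11/15] . (h_s_1, h_s_2, h_s_4) = 1

Solving yields:
  h_s_1 = 31/4
  h_s_2 = 29/4
  h_s_4 = 8

Starting state is s_1, so the expected hitting time is h_s_1 = 31/4.

Answer: 31/4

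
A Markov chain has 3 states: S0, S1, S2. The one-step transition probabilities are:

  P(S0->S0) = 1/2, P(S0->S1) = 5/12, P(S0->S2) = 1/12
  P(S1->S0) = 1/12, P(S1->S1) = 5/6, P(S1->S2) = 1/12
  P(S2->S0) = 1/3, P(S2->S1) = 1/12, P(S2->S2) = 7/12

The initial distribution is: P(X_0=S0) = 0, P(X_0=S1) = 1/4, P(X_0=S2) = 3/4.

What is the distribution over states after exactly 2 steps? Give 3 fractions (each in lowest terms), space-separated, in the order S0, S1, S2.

Propagating the distribution step by step (d_{t+1} = d_t * P):
d_0 = (S0=0, S1=1/4, S2=3/4)
  d_1[S0] = 0*1/2 + 1/4*1/12 + 3/4*1/3 = 13/48
  d_1[S1] = 0*5/12 + 1/4*5/6 + 3/4*1/12 = 13/48
  d_1[S2] = 0*1/12 + 1/4*1/12 + 3/4*7/12 = 11/24
d_1 = (S0=13/48, S1=13/48, S2=11/24)
  d_2[S0] = 13/48*1/2 + 13/48*1/12 + 11/24*1/3 = 179/576
  d_2[S1] = 13/48*5/12 + 13/48*5/6 + 11/24*1/12 = 217/576
  d_2[S2] = 13/48*1/12 + 13/48*1/12 + 11/24*7/12 = 5/16
d_2 = (S0=179/576, S1=217/576, S2=5/16)

Answer: 179/576 217/576 5/16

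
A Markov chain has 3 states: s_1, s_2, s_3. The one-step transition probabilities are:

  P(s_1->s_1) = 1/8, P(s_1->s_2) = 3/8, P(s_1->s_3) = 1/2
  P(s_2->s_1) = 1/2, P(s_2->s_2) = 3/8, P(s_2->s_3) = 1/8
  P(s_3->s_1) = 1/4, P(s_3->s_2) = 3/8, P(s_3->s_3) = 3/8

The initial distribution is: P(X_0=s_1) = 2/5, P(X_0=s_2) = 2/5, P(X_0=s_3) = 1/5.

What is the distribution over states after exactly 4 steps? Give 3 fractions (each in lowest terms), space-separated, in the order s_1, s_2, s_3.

Propagating the distribution step by step (d_{t+1} = d_t * P):
d_0 = (s_1=2/5, s_2=2/5, s_3=1/5)
  d_1[s_1] = 2/5*1/8 + 2/5*1/2 + 1/5*1/4 = 3/10
  d_1[s_2] = 2/5*3/8 + 2/5*3/8 + 1/5*3/8 = 3/8
  d_1[s_3] = 2/5*1/2 + 2/5*1/8 + 1/5*3/8 = 13/40
d_1 = (s_1=3/10, s_2=3/8, s_3=13/40)
  d_2[s_1] = 3/10*1/8 + 3/8*1/2 + 13/40*1/4 = 49/160
  d_2[s_2] = 3/10*3/8 + 3/8*3/8 + 13/40*3/8 = 3/8
  d_2[s_3] = 3/10*1/2 + 3/8*1/8 + 13/40*3/8 = 51/160
d_2 = (s_1=49/160, s_2=3/8, s_3=51/160)
  d_3[s_1] = 49/160*1/8 + 3/8*1/2 + 51/160*1/4 = 391/1280
  d_3[s_2] = 49/160*3/8 + 3/8*3/8 + 51/160*3/8 = 3/8
  d_3[s_3] = 49/160*1/2 + 3/8*1/8 + 51/160*3/8 = 409/1280
d_3 = (s_1=391/1280, s_2=3/8, s_3=409/1280)
  d_4[s_1] = 391/1280*1/8 + 3/8*1/2 + 409/1280*1/4 = 3129/10240
  d_4[s_2] = 391/1280*3/8 + 3/8*3/8 + 409/1280*3/8 = 3/8
  d_4[s_3] = 391/1280*1/2 + 3/8*1/8 + 409/1280*3/8 = 3271/10240
d_4 = (s_1=3129/10240, s_2=3/8, s_3=3271/10240)

Answer: 3129/10240 3/8 3271/10240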